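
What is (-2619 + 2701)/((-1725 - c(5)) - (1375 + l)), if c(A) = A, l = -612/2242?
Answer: -91922/3480399 ≈ -0.026411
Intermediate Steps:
l = -306/1121 (l = -612*1/2242 = -306/1121 ≈ -0.27297)
(-2619 + 2701)/((-1725 - c(5)) - (1375 + l)) = (-2619 + 2701)/((-1725 - 1*5) - (1375 - 306/1121)) = 82/((-1725 - 5) - 1*1541069/1121) = 82/(-1730 - 1541069/1121) = 82/(-3480399/1121) = 82*(-1121/3480399) = -91922/3480399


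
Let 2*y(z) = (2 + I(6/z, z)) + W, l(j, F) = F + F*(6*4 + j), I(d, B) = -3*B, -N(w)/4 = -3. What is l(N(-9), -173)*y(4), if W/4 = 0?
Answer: 32005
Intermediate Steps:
N(w) = 12 (N(w) = -4*(-3) = 12)
W = 0 (W = 4*0 = 0)
l(j, F) = F + F*(24 + j)
y(z) = 1 - 3*z/2 (y(z) = ((2 - 3*z) + 0)/2 = (2 - 3*z)/2 = 1 - 3*z/2)
l(N(-9), -173)*y(4) = (-173*(25 + 12))*(1 - 3/2*4) = (-173*37)*(1 - 6) = -6401*(-5) = 32005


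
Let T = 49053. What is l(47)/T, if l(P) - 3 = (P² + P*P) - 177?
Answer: 4244/49053 ≈ 0.086519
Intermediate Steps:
l(P) = -174 + 2*P² (l(P) = 3 + ((P² + P*P) - 177) = 3 + ((P² + P²) - 177) = 3 + (2*P² - 177) = 3 + (-177 + 2*P²) = -174 + 2*P²)
l(47)/T = (-174 + 2*47²)/49053 = (-174 + 2*2209)*(1/49053) = (-174 + 4418)*(1/49053) = 4244*(1/49053) = 4244/49053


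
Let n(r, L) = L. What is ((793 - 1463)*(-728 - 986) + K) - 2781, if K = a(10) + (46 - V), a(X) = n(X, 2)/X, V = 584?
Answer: 5725306/5 ≈ 1.1451e+6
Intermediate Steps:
a(X) = 2/X
K = -2689/5 (K = 2/10 + (46 - 1*584) = 2*(1/10) + (46 - 584) = 1/5 - 538 = -2689/5 ≈ -537.80)
((793 - 1463)*(-728 - 986) + K) - 2781 = ((793 - 1463)*(-728 - 986) - 2689/5) - 2781 = (-670*(-1714) - 2689/5) - 2781 = (1148380 - 2689/5) - 2781 = 5739211/5 - 2781 = 5725306/5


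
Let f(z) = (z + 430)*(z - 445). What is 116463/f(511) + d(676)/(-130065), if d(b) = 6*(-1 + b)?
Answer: 331027351/179507042 ≈ 1.8441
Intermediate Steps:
f(z) = (-445 + z)*(430 + z) (f(z) = (430 + z)*(-445 + z) = (-445 + z)*(430 + z))
d(b) = -6 + 6*b
116463/f(511) + d(676)/(-130065) = 116463/(-191350 + 511² - 15*511) + (-6 + 6*676)/(-130065) = 116463/(-191350 + 261121 - 7665) + (-6 + 4056)*(-1/130065) = 116463/62106 + 4050*(-1/130065) = 116463*(1/62106) - 270/8671 = 38821/20702 - 270/8671 = 331027351/179507042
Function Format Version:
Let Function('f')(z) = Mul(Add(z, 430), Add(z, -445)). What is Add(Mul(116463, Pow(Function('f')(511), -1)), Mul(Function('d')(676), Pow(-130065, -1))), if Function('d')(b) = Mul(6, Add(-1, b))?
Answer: Rational(331027351, 179507042) ≈ 1.8441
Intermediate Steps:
Function('f')(z) = Mul(Add(-445, z), Add(430, z)) (Function('f')(z) = Mul(Add(430, z), Add(-445, z)) = Mul(Add(-445, z), Add(430, z)))
Function('d')(b) = Add(-6, Mul(6, b))
Add(Mul(116463, Pow(Function('f')(511), -1)), Mul(Function('d')(676), Pow(-130065, -1))) = Add(Mul(116463, Pow(Add(-191350, Pow(511, 2), Mul(-15, 511)), -1)), Mul(Add(-6, Mul(6, 676)), Pow(-130065, -1))) = Add(Mul(116463, Pow(Add(-191350, 261121, -7665), -1)), Mul(Add(-6, 4056), Rational(-1, 130065))) = Add(Mul(116463, Pow(62106, -1)), Mul(4050, Rational(-1, 130065))) = Add(Mul(116463, Rational(1, 62106)), Rational(-270, 8671)) = Add(Rational(38821, 20702), Rational(-270, 8671)) = Rational(331027351, 179507042)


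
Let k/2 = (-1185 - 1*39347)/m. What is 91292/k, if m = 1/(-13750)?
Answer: 22823/278657500 ≈ 8.1903e-5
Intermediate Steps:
m = -1/13750 ≈ -7.2727e-5
k = 1114630000 (k = 2*((-1185 - 1*39347)/(-1/13750)) = 2*((-1185 - 39347)*(-13750)) = 2*(-40532*(-13750)) = 2*557315000 = 1114630000)
91292/k = 91292/1114630000 = 91292*(1/1114630000) = 22823/278657500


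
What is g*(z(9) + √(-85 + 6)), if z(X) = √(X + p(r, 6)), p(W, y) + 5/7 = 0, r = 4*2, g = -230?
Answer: -230*√406/7 - 230*I*√79 ≈ -662.05 - 2044.3*I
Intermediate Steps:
r = 8
p(W, y) = -5/7 (p(W, y) = -5/7 + 0 = -5/7)
z(X) = √(-5/7 + X) (z(X) = √(X - 5/7) = √(-5/7 + X))
g*(z(9) + √(-85 + 6)) = -230*(√(-35 + 49*9)/7 + √(-85 + 6)) = -230*(√(-35 + 441)/7 + √(-79)) = -230*(√406/7 + I*√79) = -230*√406/7 - 230*I*√79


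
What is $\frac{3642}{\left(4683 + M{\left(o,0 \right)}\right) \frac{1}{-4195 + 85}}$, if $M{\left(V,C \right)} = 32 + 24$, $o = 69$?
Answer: $- \frac{14968620}{4739} \approx -3158.6$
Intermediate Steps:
$M{\left(V,C \right)} = 56$
$\frac{3642}{\left(4683 + M{\left(o,0 \right)}\right) \frac{1}{-4195 + 85}} = \frac{3642}{\left(4683 + 56\right) \frac{1}{-4195 + 85}} = \frac{3642}{4739 \frac{1}{-4110}} = \frac{3642}{4739 \left(- \frac{1}{4110}\right)} = \frac{3642}{- \frac{4739}{4110}} = 3642 \left(- \frac{4110}{4739}\right) = - \frac{14968620}{4739}$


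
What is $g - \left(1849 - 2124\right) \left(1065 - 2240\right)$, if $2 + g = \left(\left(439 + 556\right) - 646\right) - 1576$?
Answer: $-324354$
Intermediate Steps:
$g = -1229$ ($g = -2 + \left(\left(\left(439 + 556\right) - 646\right) - 1576\right) = -2 + \left(\left(995 - 646\right) - 1576\right) = -2 + \left(349 - 1576\right) = -2 - 1227 = -1229$)
$g - \left(1849 - 2124\right) \left(1065 - 2240\right) = -1229 - \left(1849 - 2124\right) \left(1065 - 2240\right) = -1229 - \left(-275\right) \left(-1175\right) = -1229 - 323125 = -324354$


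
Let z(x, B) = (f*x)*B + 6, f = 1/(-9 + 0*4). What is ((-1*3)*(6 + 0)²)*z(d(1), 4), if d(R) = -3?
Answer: -792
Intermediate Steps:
f = -⅑ (f = 1/(-9 + 0) = 1/(-9) = -⅑ ≈ -0.11111)
z(x, B) = 6 - B*x/9 (z(x, B) = (-x/9)*B + 6 = -B*x/9 + 6 = 6 - B*x/9)
((-1*3)*(6 + 0)²)*z(d(1), 4) = ((-1*3)*(6 + 0)²)*(6 - ⅑*4*(-3)) = (-3*6²)*(6 + 4/3) = -3*36*(22/3) = -108*22/3 = -792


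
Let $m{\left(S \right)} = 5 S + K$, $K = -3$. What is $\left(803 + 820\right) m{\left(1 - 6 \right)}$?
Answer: $-45444$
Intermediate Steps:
$m{\left(S \right)} = -3 + 5 S$ ($m{\left(S \right)} = 5 S - 3 = -3 + 5 S$)
$\left(803 + 820\right) m{\left(1 - 6 \right)} = \left(803 + 820\right) \left(-3 + 5 \left(1 - 6\right)\right) = 1623 \left(-3 + 5 \left(1 - 6\right)\right) = 1623 \left(-3 + 5 \left(-5\right)\right) = 1623 \left(-3 - 25\right) = 1623 \left(-28\right) = -45444$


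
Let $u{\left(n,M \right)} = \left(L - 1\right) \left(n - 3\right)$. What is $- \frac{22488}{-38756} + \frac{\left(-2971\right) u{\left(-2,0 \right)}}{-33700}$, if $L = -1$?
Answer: $\frac{47732159}{32651930} \approx 1.4618$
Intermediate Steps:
$u{\left(n,M \right)} = 6 - 2 n$ ($u{\left(n,M \right)} = \left(-1 - 1\right) \left(n - 3\right) = - 2 \left(-3 + n\right) = 6 - 2 n$)
$- \frac{22488}{-38756} + \frac{\left(-2971\right) u{\left(-2,0 \right)}}{-33700} = - \frac{22488}{-38756} + \frac{\left(-2971\right) \left(6 - -4\right)}{-33700} = \left(-22488\right) \left(- \frac{1}{38756}\right) + - 2971 \left(6 + 4\right) \left(- \frac{1}{33700}\right) = \frac{5622}{9689} + \left(-2971\right) 10 \left(- \frac{1}{33700}\right) = \frac{5622}{9689} - - \frac{2971}{3370} = \frac{5622}{9689} + \frac{2971}{3370} = \frac{47732159}{32651930}$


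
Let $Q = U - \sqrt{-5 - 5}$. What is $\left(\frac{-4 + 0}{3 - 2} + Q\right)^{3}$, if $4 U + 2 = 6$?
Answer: $63 - 17 i \sqrt{10} \approx 63.0 - 53.759 i$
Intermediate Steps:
$U = 1$ ($U = - \frac{1}{2} + \frac{1}{4} \cdot 6 = - \frac{1}{2} + \frac{3}{2} = 1$)
$Q = 1 - i \sqrt{10}$ ($Q = 1 - \sqrt{-5 - 5} = 1 - \sqrt{-10} = 1 - i \sqrt{10} \approx 1.0 - 3.1623 i$)
$\left(\frac{-4 + 0}{3 - 2} + Q\right)^{3} = \left(\frac{-4 + 0}{3 - 2} + \left(1 - i \sqrt{10}\right)\right)^{3} = \left(- \frac{4}{1} + \left(1 - i \sqrt{10}\right)\right)^{3} = \left(\left(-4\right) 1 + \left(1 - i \sqrt{10}\right)\right)^{3} = \left(-4 + \left(1 - i \sqrt{10}\right)\right)^{3} = \left(-3 - i \sqrt{10}\right)^{3}$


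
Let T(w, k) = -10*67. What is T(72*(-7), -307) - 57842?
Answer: -58512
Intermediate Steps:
T(w, k) = -670
T(72*(-7), -307) - 57842 = -670 - 57842 = -58512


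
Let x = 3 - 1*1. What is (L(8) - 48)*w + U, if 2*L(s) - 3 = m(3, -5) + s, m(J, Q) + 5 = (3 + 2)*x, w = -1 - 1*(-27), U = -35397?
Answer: -36437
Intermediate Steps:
x = 2 (x = 3 - 1 = 2)
w = 26 (w = -1 + 27 = 26)
m(J, Q) = 5 (m(J, Q) = -5 + (3 + 2)*2 = -5 + 5*2 = -5 + 10 = 5)
L(s) = 4 + s/2 (L(s) = 3/2 + (5 + s)/2 = 3/2 + (5/2 + s/2) = 4 + s/2)
(L(8) - 48)*w + U = ((4 + (½)*8) - 48)*26 - 35397 = ((4 + 4) - 48)*26 - 35397 = (8 - 48)*26 - 35397 = -40*26 - 35397 = -1040 - 35397 = -36437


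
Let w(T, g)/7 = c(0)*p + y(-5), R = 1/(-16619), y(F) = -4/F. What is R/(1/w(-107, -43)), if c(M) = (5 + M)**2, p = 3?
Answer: -2653/83095 ≈ -0.031927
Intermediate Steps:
R = -1/16619 ≈ -6.0172e-5
w(T, g) = 2653/5 (w(T, g) = 7*((5 + 0)**2*3 - 4/(-5)) = 7*(5**2*3 - 4*(-1/5)) = 7*(25*3 + 4/5) = 7*(75 + 4/5) = 7*(379/5) = 2653/5)
R/(1/w(-107, -43)) = -1/(16619*(1/(2653/5))) = -1/(16619*5/2653) = -1/16619*2653/5 = -2653/83095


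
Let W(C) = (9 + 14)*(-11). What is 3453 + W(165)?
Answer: 3200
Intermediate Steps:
W(C) = -253 (W(C) = 23*(-11) = -253)
3453 + W(165) = 3453 - 253 = 3200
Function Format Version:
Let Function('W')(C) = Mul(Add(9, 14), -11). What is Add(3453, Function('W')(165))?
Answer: 3200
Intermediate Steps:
Function('W')(C) = -253 (Function('W')(C) = Mul(23, -11) = -253)
Add(3453, Function('W')(165)) = Add(3453, -253) = 3200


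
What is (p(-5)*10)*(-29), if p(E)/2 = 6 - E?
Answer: -6380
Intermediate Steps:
p(E) = 12 - 2*E (p(E) = 2*(6 - E) = 12 - 2*E)
(p(-5)*10)*(-29) = ((12 - 2*(-5))*10)*(-29) = ((12 + 10)*10)*(-29) = (22*10)*(-29) = 220*(-29) = -6380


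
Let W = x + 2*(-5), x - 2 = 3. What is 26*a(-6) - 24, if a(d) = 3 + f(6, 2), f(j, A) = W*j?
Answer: -726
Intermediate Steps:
x = 5 (x = 2 + 3 = 5)
W = -5 (W = 5 + 2*(-5) = 5 - 10 = -5)
f(j, A) = -5*j
a(d) = -27 (a(d) = 3 - 5*6 = 3 - 30 = -27)
26*a(-6) - 24 = 26*(-27) - 24 = -702 - 24 = -726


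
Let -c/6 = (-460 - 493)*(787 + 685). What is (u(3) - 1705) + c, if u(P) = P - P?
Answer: 8415191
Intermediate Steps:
c = 8416896 (c = -6*(-460 - 493)*(787 + 685) = -(-5718)*1472 = -6*(-1402816) = 8416896)
u(P) = 0
(u(3) - 1705) + c = (0 - 1705) + 8416896 = -1705 + 8416896 = 8415191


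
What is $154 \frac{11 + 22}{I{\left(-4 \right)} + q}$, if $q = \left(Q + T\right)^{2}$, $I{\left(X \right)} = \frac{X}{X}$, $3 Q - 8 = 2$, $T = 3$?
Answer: $\frac{22869}{185} \approx 123.62$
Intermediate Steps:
$Q = \frac{10}{3}$ ($Q = \frac{8}{3} + \frac{1}{3} \cdot 2 = \frac{8}{3} + \frac{2}{3} = \frac{10}{3} \approx 3.3333$)
$I{\left(X \right)} = 1$
$q = \frac{361}{9}$ ($q = \left(\frac{10}{3} + 3\right)^{2} = \left(\frac{19}{3}\right)^{2} = \frac{361}{9} \approx 40.111$)
$154 \frac{11 + 22}{I{\left(-4 \right)} + q} = 154 \frac{11 + 22}{1 + \frac{361}{9}} = 154 \frac{33}{\frac{370}{9}} = 154 \cdot 33 \cdot \frac{9}{370} = 154 \cdot \frac{297}{370} = \frac{22869}{185}$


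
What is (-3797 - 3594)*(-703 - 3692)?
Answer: 32483445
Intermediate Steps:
(-3797 - 3594)*(-703 - 3692) = -7391*(-4395) = 32483445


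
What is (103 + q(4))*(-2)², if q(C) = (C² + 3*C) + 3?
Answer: 536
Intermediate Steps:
q(C) = 3 + C² + 3*C
(103 + q(4))*(-2)² = (103 + (3 + 4² + 3*4))*(-2)² = (103 + (3 + 16 + 12))*4 = (103 + 31)*4 = 134*4 = 536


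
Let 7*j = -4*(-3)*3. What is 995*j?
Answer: 35820/7 ≈ 5117.1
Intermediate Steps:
j = 36/7 (j = (-4*(-3)*3)/7 = (12*3)/7 = (1/7)*36 = 36/7 ≈ 5.1429)
995*j = 995*(36/7) = 35820/7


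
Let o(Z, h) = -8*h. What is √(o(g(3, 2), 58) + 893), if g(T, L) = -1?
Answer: √429 ≈ 20.712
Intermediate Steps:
√(o(g(3, 2), 58) + 893) = √(-8*58 + 893) = √(-464 + 893) = √429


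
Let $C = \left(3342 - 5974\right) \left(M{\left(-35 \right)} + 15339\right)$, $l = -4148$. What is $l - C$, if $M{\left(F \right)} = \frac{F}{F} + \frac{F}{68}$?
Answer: $\frac{686279414}{17} \approx 4.0369 \cdot 10^{7}$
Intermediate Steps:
$M{\left(F \right)} = 1 + \frac{F}{68}$ ($M{\left(F \right)} = 1 + F \frac{1}{68} = 1 + \frac{F}{68}$)
$C = - \frac{686349930}{17}$ ($C = \left(3342 - 5974\right) \left(\left(1 + \frac{1}{68} \left(-35\right)\right) + 15339\right) = - 2632 \left(\left(1 - \frac{35}{68}\right) + 15339\right) = - 2632 \left(\frac{33}{68} + 15339\right) = \left(-2632\right) \frac{1043085}{68} = - \frac{686349930}{17} \approx -4.0374 \cdot 10^{7}$)
$l - C = -4148 - - \frac{686349930}{17} = -4148 + \frac{686349930}{17} = \frac{686279414}{17}$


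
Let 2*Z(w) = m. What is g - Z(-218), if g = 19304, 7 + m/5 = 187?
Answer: 18854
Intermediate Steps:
m = 900 (m = -35 + 5*187 = -35 + 935 = 900)
Z(w) = 450 (Z(w) = (1/2)*900 = 450)
g - Z(-218) = 19304 - 1*450 = 19304 - 450 = 18854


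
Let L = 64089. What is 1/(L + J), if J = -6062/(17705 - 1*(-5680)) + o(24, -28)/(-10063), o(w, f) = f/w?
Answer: 156882170/10054380743381 ≈ 1.5603e-5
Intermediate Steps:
J = -40649749/156882170 (J = -6062/(17705 - 1*(-5680)) - 28/24/(-10063) = -6062/(17705 + 5680) - 28*1/24*(-1/10063) = -6062/23385 - 7/6*(-1/10063) = -6062*1/23385 + 7/60378 = -6062/23385 + 7/60378 = -40649749/156882170 ≈ -0.25911)
1/(L + J) = 1/(64089 - 40649749/156882170) = 1/(10054380743381/156882170) = 156882170/10054380743381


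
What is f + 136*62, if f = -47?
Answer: 8385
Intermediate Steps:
f + 136*62 = -47 + 136*62 = -47 + 8432 = 8385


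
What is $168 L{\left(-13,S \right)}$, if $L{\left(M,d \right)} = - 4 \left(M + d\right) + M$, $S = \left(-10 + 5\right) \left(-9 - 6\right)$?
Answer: $-43848$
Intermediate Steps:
$S = 75$ ($S = - 5 \left(-9 - 6\right) = \left(-5\right) \left(-15\right) = 75$)
$L{\left(M,d \right)} = - 4 d - 3 M$ ($L{\left(M,d \right)} = \left(- 4 M - 4 d\right) + M = - 4 d - 3 M$)
$168 L{\left(-13,S \right)} = 168 \left(\left(-4\right) 75 - -39\right) = 168 \left(-300 + 39\right) = 168 \left(-261\right) = -43848$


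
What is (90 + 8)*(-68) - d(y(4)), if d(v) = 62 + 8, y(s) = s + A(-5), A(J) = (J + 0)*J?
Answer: -6734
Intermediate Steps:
A(J) = J² (A(J) = J*J = J²)
y(s) = 25 + s (y(s) = s + (-5)² = s + 25 = 25 + s)
d(v) = 70
(90 + 8)*(-68) - d(y(4)) = (90 + 8)*(-68) - 1*70 = 98*(-68) - 70 = -6664 - 70 = -6734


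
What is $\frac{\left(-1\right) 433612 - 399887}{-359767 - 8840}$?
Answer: $\frac{277833}{122869} \approx 2.2612$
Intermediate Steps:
$\frac{\left(-1\right) 433612 - 399887}{-359767 - 8840} = \frac{-433612 - 399887}{-368607} = \left(-833499\right) \left(- \frac{1}{368607}\right) = \frac{277833}{122869}$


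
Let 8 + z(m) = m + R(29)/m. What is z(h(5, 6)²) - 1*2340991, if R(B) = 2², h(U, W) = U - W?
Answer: -2340994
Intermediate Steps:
R(B) = 4
z(m) = -8 + m + 4/m (z(m) = -8 + (m + 4/m) = -8 + m + 4/m)
z(h(5, 6)²) - 1*2340991 = (-8 + (5 - 1*6)² + 4/((5 - 1*6)²)) - 1*2340991 = (-8 + (5 - 6)² + 4/((5 - 6)²)) - 2340991 = (-8 + (-1)² + 4/((-1)²)) - 2340991 = (-8 + 1 + 4/1) - 2340991 = (-8 + 1 + 4*1) - 2340991 = (-8 + 1 + 4) - 2340991 = -3 - 2340991 = -2340994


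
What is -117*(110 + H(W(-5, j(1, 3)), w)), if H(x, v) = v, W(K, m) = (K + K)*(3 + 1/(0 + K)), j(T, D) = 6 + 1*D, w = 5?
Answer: -13455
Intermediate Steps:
j(T, D) = 6 + D
W(K, m) = 2*K*(3 + 1/K) (W(K, m) = (2*K)*(3 + 1/K) = 2*K*(3 + 1/K))
-117*(110 + H(W(-5, j(1, 3)), w)) = -117*(110 + 5) = -117*115 = -13455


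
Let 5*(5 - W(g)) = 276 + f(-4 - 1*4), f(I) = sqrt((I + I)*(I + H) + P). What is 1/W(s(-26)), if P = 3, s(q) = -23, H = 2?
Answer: -1255/62902 + 15*sqrt(11)/62902 ≈ -0.019161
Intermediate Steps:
f(I) = sqrt(3 + 2*I*(2 + I)) (f(I) = sqrt((I + I)*(I + 2) + 3) = sqrt((2*I)*(2 + I) + 3) = sqrt(2*I*(2 + I) + 3) = sqrt(3 + 2*I*(2 + I)))
W(g) = -251/5 - 3*sqrt(11)/5 (W(g) = 5 - (276 + sqrt(3 + 2*(-4 - 1*4)**2 + 4*(-4 - 1*4)))/5 = 5 - (276 + sqrt(3 + 2*(-4 - 4)**2 + 4*(-4 - 4)))/5 = 5 - (276 + sqrt(3 + 2*(-8)**2 + 4*(-8)))/5 = 5 - (276 + sqrt(3 + 2*64 - 32))/5 = 5 - (276 + sqrt(3 + 128 - 32))/5 = 5 - (276 + sqrt(99))/5 = 5 - (276 + 3*sqrt(11))/5 = 5 + (-276/5 - 3*sqrt(11)/5) = -251/5 - 3*sqrt(11)/5)
1/W(s(-26)) = 1/(-251/5 - 3*sqrt(11)/5)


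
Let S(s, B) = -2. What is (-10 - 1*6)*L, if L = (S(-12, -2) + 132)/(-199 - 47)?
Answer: 1040/123 ≈ 8.4553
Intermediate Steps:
L = -65/123 (L = (-2 + 132)/(-199 - 47) = 130/(-246) = 130*(-1/246) = -65/123 ≈ -0.52846)
(-10 - 1*6)*L = (-10 - 1*6)*(-65/123) = (-10 - 6)*(-65/123) = -16*(-65/123) = 1040/123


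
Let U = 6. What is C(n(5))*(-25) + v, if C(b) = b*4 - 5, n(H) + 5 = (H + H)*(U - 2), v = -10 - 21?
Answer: -3406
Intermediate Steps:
v = -31
n(H) = -5 + 8*H (n(H) = -5 + (H + H)*(6 - 2) = -5 + (2*H)*4 = -5 + 8*H)
C(b) = -5 + 4*b (C(b) = 4*b - 5 = -5 + 4*b)
C(n(5))*(-25) + v = (-5 + 4*(-5 + 8*5))*(-25) - 31 = (-5 + 4*(-5 + 40))*(-25) - 31 = (-5 + 4*35)*(-25) - 31 = (-5 + 140)*(-25) - 31 = 135*(-25) - 31 = -3375 - 31 = -3406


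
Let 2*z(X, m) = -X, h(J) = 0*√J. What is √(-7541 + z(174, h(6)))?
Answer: 2*I*√1907 ≈ 87.338*I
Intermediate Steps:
h(J) = 0
z(X, m) = -X/2 (z(X, m) = (-X)/2 = -X/2)
√(-7541 + z(174, h(6))) = √(-7541 - ½*174) = √(-7541 - 87) = √(-7628) = 2*I*√1907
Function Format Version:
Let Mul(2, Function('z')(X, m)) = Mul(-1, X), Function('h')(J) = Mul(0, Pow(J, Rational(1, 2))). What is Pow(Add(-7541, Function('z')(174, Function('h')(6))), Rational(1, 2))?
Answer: Mul(2, I, Pow(1907, Rational(1, 2))) ≈ Mul(87.338, I)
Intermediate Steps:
Function('h')(J) = 0
Function('z')(X, m) = Mul(Rational(-1, 2), X) (Function('z')(X, m) = Mul(Rational(1, 2), Mul(-1, X)) = Mul(Rational(-1, 2), X))
Pow(Add(-7541, Function('z')(174, Function('h')(6))), Rational(1, 2)) = Pow(Add(-7541, Mul(Rational(-1, 2), 174)), Rational(1, 2)) = Pow(Add(-7541, -87), Rational(1, 2)) = Pow(-7628, Rational(1, 2)) = Mul(2, I, Pow(1907, Rational(1, 2)))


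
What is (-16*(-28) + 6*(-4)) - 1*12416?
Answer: -11992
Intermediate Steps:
(-16*(-28) + 6*(-4)) - 1*12416 = (448 - 24) - 12416 = 424 - 12416 = -11992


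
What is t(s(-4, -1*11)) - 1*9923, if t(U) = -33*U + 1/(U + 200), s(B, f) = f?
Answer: -1806839/189 ≈ -9560.0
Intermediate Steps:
t(U) = 1/(200 + U) - 33*U (t(U) = -33*U + 1/(200 + U) = 1/(200 + U) - 33*U)
t(s(-4, -1*11)) - 1*9923 = (1 - (-6600)*11 - 33*(-1*11)**2)/(200 - 1*11) - 1*9923 = (1 - 6600*(-11) - 33*(-11)**2)/(200 - 11) - 9923 = (1 + 72600 - 33*121)/189 - 9923 = (1 + 72600 - 3993)/189 - 9923 = (1/189)*68608 - 9923 = 68608/189 - 9923 = -1806839/189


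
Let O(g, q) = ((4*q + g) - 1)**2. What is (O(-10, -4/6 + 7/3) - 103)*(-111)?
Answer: 28046/3 ≈ 9348.7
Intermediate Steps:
O(g, q) = (-1 + g + 4*q)**2 (O(g, q) = ((g + 4*q) - 1)**2 = (-1 + g + 4*q)**2)
(O(-10, -4/6 + 7/3) - 103)*(-111) = ((-1 - 10 + 4*(-4/6 + 7/3))**2 - 103)*(-111) = ((-1 - 10 + 4*(-4*1/6 + 7*(1/3)))**2 - 103)*(-111) = ((-1 - 10 + 4*(-2/3 + 7/3))**2 - 103)*(-111) = ((-1 - 10 + 4*(5/3))**2 - 103)*(-111) = ((-1 - 10 + 20/3)**2 - 103)*(-111) = ((-13/3)**2 - 103)*(-111) = (169/9 - 103)*(-111) = -758/9*(-111) = 28046/3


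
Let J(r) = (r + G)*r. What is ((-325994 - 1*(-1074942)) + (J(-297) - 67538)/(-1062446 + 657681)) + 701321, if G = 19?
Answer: 587018116757/404765 ≈ 1.4503e+6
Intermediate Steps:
J(r) = r*(19 + r) (J(r) = (r + 19)*r = (19 + r)*r = r*(19 + r))
((-325994 - 1*(-1074942)) + (J(-297) - 67538)/(-1062446 + 657681)) + 701321 = ((-325994 - 1*(-1074942)) + (-297*(19 - 297) - 67538)/(-1062446 + 657681)) + 701321 = ((-325994 + 1074942) + (-297*(-278) - 67538)/(-404765)) + 701321 = (748948 + (82566 - 67538)*(-1/404765)) + 701321 = (748948 + 15028*(-1/404765)) + 701321 = (748948 - 15028/404765) + 701321 = 303147922192/404765 + 701321 = 587018116757/404765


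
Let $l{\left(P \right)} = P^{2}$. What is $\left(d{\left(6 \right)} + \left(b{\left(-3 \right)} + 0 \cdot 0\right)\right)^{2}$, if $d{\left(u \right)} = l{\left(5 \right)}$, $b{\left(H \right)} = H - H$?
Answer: $625$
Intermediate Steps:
$b{\left(H \right)} = 0$
$d{\left(u \right)} = 25$ ($d{\left(u \right)} = 5^{2} = 25$)
$\left(d{\left(6 \right)} + \left(b{\left(-3 \right)} + 0 \cdot 0\right)\right)^{2} = \left(25 + \left(0 + 0 \cdot 0\right)\right)^{2} = \left(25 + \left(0 + 0\right)\right)^{2} = \left(25 + 0\right)^{2} = 25^{2} = 625$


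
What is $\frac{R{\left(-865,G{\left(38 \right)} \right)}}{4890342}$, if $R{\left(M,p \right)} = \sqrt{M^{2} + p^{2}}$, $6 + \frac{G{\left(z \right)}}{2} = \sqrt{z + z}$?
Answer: $\frac{\sqrt{748673 - 96 \sqrt{19}}}{4890342} \approx 0.00017688$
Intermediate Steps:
$G{\left(z \right)} = -12 + 2 \sqrt{2} \sqrt{z}$ ($G{\left(z \right)} = -12 + 2 \sqrt{z + z} = -12 + 2 \sqrt{2 z} = -12 + 2 \sqrt{2} \sqrt{z}$)
$\frac{R{\left(-865,G{\left(38 \right)} \right)}}{4890342} = \frac{\sqrt{\left(-865\right)^{2} + \left(-12 + 2 \sqrt{2} \sqrt{38}\right)^{2}}}{4890342} = \sqrt{748225 + \left(-12 + 4 \sqrt{19}\right)^{2}} \cdot \frac{1}{4890342} = \frac{\sqrt{748225 + \left(-12 + 4 \sqrt{19}\right)^{2}}}{4890342}$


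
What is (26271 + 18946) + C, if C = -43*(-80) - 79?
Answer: 48578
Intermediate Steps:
C = 3361 (C = 3440 - 79 = 3361)
(26271 + 18946) + C = (26271 + 18946) + 3361 = 45217 + 3361 = 48578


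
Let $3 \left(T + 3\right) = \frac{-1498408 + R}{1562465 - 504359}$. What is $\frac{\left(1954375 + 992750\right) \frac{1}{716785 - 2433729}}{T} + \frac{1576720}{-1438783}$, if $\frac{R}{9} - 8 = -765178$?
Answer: $- \frac{287042571508633855}{362606900049765472} \approx -0.79161$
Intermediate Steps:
$R = -6886530$ ($R = 72 + 9 \left(-765178\right) = 72 - 6886602 = -6886530$)
$T = - \frac{146786}{26019}$ ($T = -3 + \frac{\left(-1498408 - 6886530\right) \frac{1}{1562465 - 504359}}{3} = -3 + \frac{\left(-8384938\right) \frac{1}{1058106}}{3} = -3 + \frac{1}{3} \left(- \frac{68729}{8673}\right) = -3 - \frac{68729}{26019} = - \frac{146786}{26019} \approx -5.6415$)
$\frac{\left(1954375 + 992750\right) \frac{1}{716785 - 2433729}}{T} + \frac{1576720}{-1438783} = \frac{\left(1954375 + 992750\right) \frac{1}{716785 - 2433729}}{- \frac{146786}{26019}} + \frac{1576720}{-1438783} = \frac{2947125}{-1716944} \left(- \frac{26019}{146786}\right) + 1576720 \left(- \frac{1}{1438783}\right) = 2947125 \left(- \frac{1}{1716944}\right) \left(- \frac{26019}{146786}\right) - \frac{1576720}{1438783} = \left(- \frac{2947125}{1716944}\right) \left(- \frac{26019}{146786}\right) - \frac{1576720}{1438783} = \frac{76681245375}{252023341984} - \frac{1576720}{1438783} = - \frac{287042571508633855}{362606900049765472}$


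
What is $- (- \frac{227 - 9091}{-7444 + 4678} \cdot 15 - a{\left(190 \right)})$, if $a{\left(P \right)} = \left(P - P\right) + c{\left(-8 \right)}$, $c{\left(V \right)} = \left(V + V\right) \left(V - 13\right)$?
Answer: $\frac{177056}{461} \approx 384.07$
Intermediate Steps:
$c{\left(V \right)} = 2 V \left(-13 + V\right)$
$a{\left(P \right)} = 336$ ($a{\left(P \right)} = \left(P - P\right) + 2 \left(-8\right) \left(-13 - 8\right) = 0 + 2 \left(-8\right) \left(-21\right) = 0 + 336 = 336$)
$- (- \frac{227 - 9091}{-7444 + 4678} \cdot 15 - a{\left(190 \right)}) = - (- \frac{227 - 9091}{-7444 + 4678} \cdot 15 - 336) = - (- \frac{-8864}{-2766} \cdot 15 - 336) = - (- \frac{\left(-8864\right) \left(-1\right)}{2766} \cdot 15 - 336) = - (\left(-1\right) \frac{4432}{1383} \cdot 15 - 336) = - (\left(- \frac{4432}{1383}\right) 15 - 336) = - (- \frac{22160}{461} - 336) = \left(-1\right) \left(- \frac{177056}{461}\right) = \frac{177056}{461}$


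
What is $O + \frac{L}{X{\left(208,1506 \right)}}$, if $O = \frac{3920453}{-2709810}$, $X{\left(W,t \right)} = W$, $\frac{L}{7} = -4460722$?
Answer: $- \frac{21153694758491}{140910120} \approx -1.5012 \cdot 10^{5}$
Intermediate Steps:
$L = -31225054$ ($L = 7 \left(-4460722\right) = -31225054$)
$O = - \frac{3920453}{2709810}$ ($O = 3920453 \left(- \frac{1}{2709810}\right) = - \frac{3920453}{2709810} \approx -1.4468$)
$O + \frac{L}{X{\left(208,1506 \right)}} = - \frac{3920453}{2709810} - \frac{31225054}{208} = - \frac{3920453}{2709810} - \frac{15612527}{104} = - \frac{21153694758491}{140910120}$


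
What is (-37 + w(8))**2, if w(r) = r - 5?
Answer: 1156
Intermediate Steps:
w(r) = -5 + r
(-37 + w(8))**2 = (-37 + (-5 + 8))**2 = (-37 + 3)**2 = (-34)**2 = 1156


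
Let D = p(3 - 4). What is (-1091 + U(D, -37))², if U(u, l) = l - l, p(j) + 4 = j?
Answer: 1190281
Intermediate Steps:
p(j) = -4 + j
D = -5 (D = -4 + (3 - 4) = -4 - 1 = -5)
U(u, l) = 0
(-1091 + U(D, -37))² = (-1091 + 0)² = (-1091)² = 1190281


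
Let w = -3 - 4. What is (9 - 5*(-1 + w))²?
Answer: 2401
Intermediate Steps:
w = -7
(9 - 5*(-1 + w))² = (9 - 5*(-1 - 7))² = (9 - 5*(-8))² = (9 + 40)² = 49² = 2401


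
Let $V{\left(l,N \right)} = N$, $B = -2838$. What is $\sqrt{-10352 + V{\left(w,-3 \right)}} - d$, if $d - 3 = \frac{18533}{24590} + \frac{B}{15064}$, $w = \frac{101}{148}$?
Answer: $- \frac{330166493}{92605940} + i \sqrt{10355} \approx -3.5653 + 101.76 i$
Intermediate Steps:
$w = \frac{101}{148}$ ($w = 101 \cdot \frac{1}{148} = \frac{101}{148} \approx 0.68243$)
$d = \frac{330166493}{92605940}$ ($d = 3 + \left(\frac{18533}{24590} - \frac{2838}{15064}\right) = 3 + \left(18533 \cdot \frac{1}{24590} - \frac{1419}{7532}\right) = 3 + \left(\frac{18533}{24590} - \frac{1419}{7532}\right) = 3 + \frac{52348673}{92605940} = \frac{330166493}{92605940} \approx 3.5653$)
$\sqrt{-10352 + V{\left(w,-3 \right)}} - d = \sqrt{-10352 - 3} - \frac{330166493}{92605940} = \sqrt{-10355} - \frac{330166493}{92605940} = i \sqrt{10355} - \frac{330166493}{92605940} = - \frac{330166493}{92605940} + i \sqrt{10355}$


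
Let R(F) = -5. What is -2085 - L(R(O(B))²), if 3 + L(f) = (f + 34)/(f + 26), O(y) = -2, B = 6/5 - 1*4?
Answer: -106241/51 ≈ -2083.2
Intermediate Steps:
B = -14/5 (B = 6*(⅕) - 4 = 6/5 - 4 = -14/5 ≈ -2.8000)
L(f) = -3 + (34 + f)/(26 + f) (L(f) = -3 + (f + 34)/(f + 26) = -3 + (34 + f)/(26 + f))
-2085 - L(R(O(B))²) = -2085 - 2*(-22 - 1*(-5)²)/(26 + (-5)²) = -2085 - 2*(-22 - 1*25)/(26 + 25) = -2085 - 2*(-22 - 25)/51 = -2085 - 2*(-47)/51 = -2085 - 1*(-94/51) = -2085 + 94/51 = -106241/51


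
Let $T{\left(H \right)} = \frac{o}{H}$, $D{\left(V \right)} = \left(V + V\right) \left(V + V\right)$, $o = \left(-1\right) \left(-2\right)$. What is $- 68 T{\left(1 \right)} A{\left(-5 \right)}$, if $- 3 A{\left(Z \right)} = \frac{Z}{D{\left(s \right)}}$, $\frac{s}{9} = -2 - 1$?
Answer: $- \frac{170}{2187} \approx -0.077732$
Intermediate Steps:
$o = 2$
$s = -27$ ($s = 9 \left(-2 - 1\right) = 9 \left(-3\right) = -27$)
$D{\left(V \right)} = 4 V^{2}$ ($D{\left(V \right)} = 2 V 2 V = 4 V^{2}$)
$T{\left(H \right)} = \frac{2}{H}$
$A{\left(Z \right)} = - \frac{Z}{8748}$ ($A{\left(Z \right)} = - \frac{Z \frac{1}{4 \left(-27\right)^{2}}}{3} = - \frac{Z \frac{1}{4 \cdot 729}}{3} = - \frac{Z \frac{1}{2916}}{3} = - \frac{\frac{1}{2916} Z}{3} = - \frac{Z}{8748}$)
$- 68 T{\left(1 \right)} A{\left(-5 \right)} = - 68 \cdot \frac{2}{1} \left(\left(- \frac{1}{8748}\right) \left(-5\right)\right) = - 68 \cdot 2 \cdot 1 \cdot \frac{5}{8748} = \left(-68\right) 2 \cdot \frac{5}{8748} = \left(-136\right) \frac{5}{8748} = - \frac{170}{2187}$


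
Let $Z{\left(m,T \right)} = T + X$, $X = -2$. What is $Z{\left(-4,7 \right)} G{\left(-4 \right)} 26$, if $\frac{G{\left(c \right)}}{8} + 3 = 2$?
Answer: $-1040$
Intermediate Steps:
$G{\left(c \right)} = -8$ ($G{\left(c \right)} = -24 + 8 \cdot 2 = -24 + 16 = -8$)
$Z{\left(m,T \right)} = -2 + T$ ($Z{\left(m,T \right)} = T - 2 = -2 + T$)
$Z{\left(-4,7 \right)} G{\left(-4 \right)} 26 = \left(-2 + 7\right) \left(-8\right) 26 = 5 \left(-8\right) 26 = \left(-40\right) 26 = -1040$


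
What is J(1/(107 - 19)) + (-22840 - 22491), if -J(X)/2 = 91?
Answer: -45513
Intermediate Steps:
J(X) = -182 (J(X) = -2*91 = -182)
J(1/(107 - 19)) + (-22840 - 22491) = -182 + (-22840 - 22491) = -182 - 45331 = -45513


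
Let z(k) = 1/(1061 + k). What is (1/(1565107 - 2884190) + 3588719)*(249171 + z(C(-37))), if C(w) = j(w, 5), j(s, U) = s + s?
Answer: 1164196332723372153928/1301934921 ≈ 8.9420e+11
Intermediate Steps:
j(s, U) = 2*s
C(w) = 2*w
(1/(1565107 - 2884190) + 3588719)*(249171 + z(C(-37))) = (1/(1565107 - 2884190) + 3588719)*(249171 + 1/(1061 + 2*(-37))) = (1/(-1319083) + 3588719)*(249171 + 1/(1061 - 74)) = (-1/1319083 + 3588719)*(249171 + 1/987) = 4733818224676*(249171 + 1/987)/1319083 = (4733818224676/1319083)*(245931778/987) = 1164196332723372153928/1301934921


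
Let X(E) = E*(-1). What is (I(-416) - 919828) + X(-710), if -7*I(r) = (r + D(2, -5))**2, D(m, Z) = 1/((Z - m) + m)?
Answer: -165176211/175 ≈ -9.4386e+5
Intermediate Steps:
D(m, Z) = 1/Z
X(E) = -E
I(r) = -(-1/5 + r)**2/7 (I(r) = -(r + 1/(-5))**2/7 = -(r - 1/5)**2/7 = -(-1/5 + r)**2/7)
(I(-416) - 919828) + X(-710) = (-(-1 + 5*(-416))**2/175 - 919828) - 1*(-710) = (-(-1 - 2080)**2/175 - 919828) + 710 = (-1/175*(-2081)**2 - 919828) + 710 = (-1/175*4330561 - 919828) + 710 = (-4330561/175 - 919828) + 710 = -165300461/175 + 710 = -165176211/175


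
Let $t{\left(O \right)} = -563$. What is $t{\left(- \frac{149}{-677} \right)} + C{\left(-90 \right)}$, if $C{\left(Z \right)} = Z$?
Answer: $-653$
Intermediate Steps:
$t{\left(- \frac{149}{-677} \right)} + C{\left(-90 \right)} = -563 - 90 = -653$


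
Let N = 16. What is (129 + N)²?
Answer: 21025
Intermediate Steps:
(129 + N)² = (129 + 16)² = 145² = 21025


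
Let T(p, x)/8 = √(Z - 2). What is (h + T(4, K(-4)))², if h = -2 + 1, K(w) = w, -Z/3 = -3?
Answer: 449 - 16*√7 ≈ 406.67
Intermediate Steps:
Z = 9 (Z = -3*(-3) = 9)
T(p, x) = 8*√7 (T(p, x) = 8*√(9 - 2) = 8*√7)
h = -1
(h + T(4, K(-4)))² = (-1 + 8*√7)²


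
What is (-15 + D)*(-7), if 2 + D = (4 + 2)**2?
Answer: -133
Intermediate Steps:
D = 34 (D = -2 + (4 + 2)**2 = -2 + 6**2 = -2 + 36 = 34)
(-15 + D)*(-7) = (-15 + 34)*(-7) = 19*(-7) = -133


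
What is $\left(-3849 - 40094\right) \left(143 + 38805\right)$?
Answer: $-1711491964$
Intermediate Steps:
$\left(-3849 - 40094\right) \left(143 + 38805\right) = \left(-43943\right) 38948 = -1711491964$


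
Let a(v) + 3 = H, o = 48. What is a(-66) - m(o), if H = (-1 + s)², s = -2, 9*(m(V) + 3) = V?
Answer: 11/3 ≈ 3.6667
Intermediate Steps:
m(V) = -3 + V/9
H = 9 (H = (-1 - 2)² = (-3)² = 9)
a(v) = 6 (a(v) = -3 + 9 = 6)
a(-66) - m(o) = 6 - (-3 + (⅑)*48) = 6 - (-3 + 16/3) = 6 - 1*7/3 = 6 - 7/3 = 11/3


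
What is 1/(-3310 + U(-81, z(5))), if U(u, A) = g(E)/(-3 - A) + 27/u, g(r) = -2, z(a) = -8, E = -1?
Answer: -15/49661 ≈ -0.00030205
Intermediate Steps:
U(u, A) = -2/(-3 - A) + 27/u
1/(-3310 + U(-81, z(5))) = 1/(-3310 + (81 + 2*(-81) + 27*(-8))/((-81)*(3 - 8))) = 1/(-3310 - 1/81*(81 - 162 - 216)/(-5)) = 1/(-3310 - 1/81*(-⅕)*(-297)) = 1/(-3310 - 11/15) = 1/(-49661/15) = -15/49661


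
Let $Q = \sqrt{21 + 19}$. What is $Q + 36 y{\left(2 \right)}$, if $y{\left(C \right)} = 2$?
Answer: $72 + 2 \sqrt{10} \approx 78.325$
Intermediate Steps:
$Q = 2 \sqrt{10}$ ($Q = \sqrt{40} = 2 \sqrt{10} \approx 6.3246$)
$Q + 36 y{\left(2 \right)} = 2 \sqrt{10} + 36 \cdot 2 = 2 \sqrt{10} + 72 = 72 + 2 \sqrt{10}$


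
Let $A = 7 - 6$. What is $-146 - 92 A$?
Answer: $-238$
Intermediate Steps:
$A = 1$ ($A = 7 - 6 = 1$)
$-146 - 92 A = -146 - 92 = -238$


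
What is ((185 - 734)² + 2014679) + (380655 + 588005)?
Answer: 3284740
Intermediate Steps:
((185 - 734)² + 2014679) + (380655 + 588005) = ((-549)² + 2014679) + 968660 = (301401 + 2014679) + 968660 = 2316080 + 968660 = 3284740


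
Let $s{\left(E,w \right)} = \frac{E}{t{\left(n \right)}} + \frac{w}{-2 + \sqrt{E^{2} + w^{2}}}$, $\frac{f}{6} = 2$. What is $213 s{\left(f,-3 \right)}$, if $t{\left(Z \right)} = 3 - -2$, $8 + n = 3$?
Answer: $\frac{374454}{745} - \frac{1917 \sqrt{17}}{149} \approx 449.58$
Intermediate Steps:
$n = -5$ ($n = -8 + 3 = -5$)
$f = 12$ ($f = 6 \cdot 2 = 12$)
$t{\left(Z \right)} = 5$ ($t{\left(Z \right)} = 3 + 2 = 5$)
$s{\left(E,w \right)} = \frac{E}{5} + \frac{w}{-2 + \sqrt{E^{2} + w^{2}}}$
$213 s{\left(f,-3 \right)} = 213 \frac{\left(-2\right) 12 + 5 \left(-3\right) + 12 \sqrt{12^{2} + \left(-3\right)^{2}}}{5 \left(-2 + \sqrt{12^{2} + \left(-3\right)^{2}}\right)} = 213 \frac{-24 - 15 + 12 \sqrt{144 + 9}}{5 \left(-2 + \sqrt{144 + 9}\right)} = 213 \frac{-24 - 15 + 12 \sqrt{153}}{5 \left(-2 + \sqrt{153}\right)} = 213 \frac{-24 - 15 + 12 \cdot 3 \sqrt{17}}{5 \left(-2 + 3 \sqrt{17}\right)} = 213 \frac{-24 - 15 + 36 \sqrt{17}}{5 \left(-2 + 3 \sqrt{17}\right)} = 213 \frac{-39 + 36 \sqrt{17}}{5 \left(-2 + 3 \sqrt{17}\right)} = \frac{213 \left(-39 + 36 \sqrt{17}\right)}{5 \left(-2 + 3 \sqrt{17}\right)}$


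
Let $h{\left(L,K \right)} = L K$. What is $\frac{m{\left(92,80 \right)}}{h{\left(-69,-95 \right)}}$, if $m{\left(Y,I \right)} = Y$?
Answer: $\frac{4}{285} \approx 0.014035$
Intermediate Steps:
$h{\left(L,K \right)} = K L$
$\frac{m{\left(92,80 \right)}}{h{\left(-69,-95 \right)}} = \frac{92}{\left(-95\right) \left(-69\right)} = \frac{92}{6555} = 92 \cdot \frac{1}{6555} = \frac{4}{285}$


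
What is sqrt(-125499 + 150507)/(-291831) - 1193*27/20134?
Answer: -32211/20134 - 4*sqrt(1563)/291831 ≈ -1.6004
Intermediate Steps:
sqrt(-125499 + 150507)/(-291831) - 1193*27/20134 = sqrt(25008)*(-1/291831) - 32211*1/20134 = (4*sqrt(1563))*(-1/291831) - 32211/20134 = -4*sqrt(1563)/291831 - 32211/20134 = -32211/20134 - 4*sqrt(1563)/291831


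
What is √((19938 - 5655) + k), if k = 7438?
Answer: √21721 ≈ 147.38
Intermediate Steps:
√((19938 - 5655) + k) = √((19938 - 5655) + 7438) = √(14283 + 7438) = √21721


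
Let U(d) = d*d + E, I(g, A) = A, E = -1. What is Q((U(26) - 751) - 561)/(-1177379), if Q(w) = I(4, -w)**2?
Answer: -57967/168197 ≈ -0.34464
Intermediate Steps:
U(d) = -1 + d**2 (U(d) = d*d - 1 = d**2 - 1 = -1 + d**2)
Q(w) = w**2 (Q(w) = (-w)**2 = w**2)
Q((U(26) - 751) - 561)/(-1177379) = (((-1 + 26**2) - 751) - 561)**2/(-1177379) = (((-1 + 676) - 751) - 561)**2*(-1/1177379) = ((675 - 751) - 561)**2*(-1/1177379) = (-76 - 561)**2*(-1/1177379) = (-637)**2*(-1/1177379) = 405769*(-1/1177379) = -57967/168197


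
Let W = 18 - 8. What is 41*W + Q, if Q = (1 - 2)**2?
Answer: 411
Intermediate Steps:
W = 10
Q = 1 (Q = (-1)**2 = 1)
41*W + Q = 41*10 + 1 = 410 + 1 = 411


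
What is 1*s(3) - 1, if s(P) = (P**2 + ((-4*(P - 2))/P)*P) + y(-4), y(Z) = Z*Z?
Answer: 20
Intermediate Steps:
y(Z) = Z**2
s(P) = 24 + P**2 - 4*P (s(P) = (P**2 + ((-4*(P - 2))/P)*P) + (-4)**2 = (P**2 + ((-4*(-2 + P))/P)*P) + 16 = (P**2 + ((8 - 4*P)/P)*P) + 16 = (P**2 + (8 - 4*P)) + 16 = (8 + P**2 - 4*P) + 16 = 24 + P**2 - 4*P)
1*s(3) - 1 = 1*(24 + 3**2 - 4*3) - 1 = 1*(24 + 9 - 12) - 1 = 1*21 - 1 = 21 - 1 = 20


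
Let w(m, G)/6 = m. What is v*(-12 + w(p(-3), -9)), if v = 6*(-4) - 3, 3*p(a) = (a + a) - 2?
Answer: 756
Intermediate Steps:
p(a) = -2/3 + 2*a/3 (p(a) = ((a + a) - 2)/3 = (2*a - 2)/3 = (-2 + 2*a)/3 = -2/3 + 2*a/3)
v = -27 (v = -24 - 3 = -27)
w(m, G) = 6*m
v*(-12 + w(p(-3), -9)) = -27*(-12 + 6*(-2/3 + (2/3)*(-3))) = -27*(-12 + 6*(-2/3 - 2)) = -27*(-12 + 6*(-8/3)) = -27*(-12 - 16) = -27*(-28) = 756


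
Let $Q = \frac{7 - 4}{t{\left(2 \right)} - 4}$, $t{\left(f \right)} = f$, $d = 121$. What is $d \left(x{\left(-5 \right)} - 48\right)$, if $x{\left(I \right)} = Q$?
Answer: $- \frac{11979}{2} \approx -5989.5$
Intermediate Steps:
$Q = - \frac{3}{2}$ ($Q = \frac{7 - 4}{2 - 4} = \frac{3}{-2} = 3 \left(- \frac{1}{2}\right) = - \frac{3}{2} \approx -1.5$)
$x{\left(I \right)} = - \frac{3}{2}$
$d \left(x{\left(-5 \right)} - 48\right) = 121 \left(- \frac{3}{2} - 48\right) = 121 \left(- \frac{99}{2}\right) = - \frac{11979}{2}$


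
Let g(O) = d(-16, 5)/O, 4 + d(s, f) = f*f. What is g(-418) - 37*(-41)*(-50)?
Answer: -31705321/418 ≈ -75850.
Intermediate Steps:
d(s, f) = -4 + f**2 (d(s, f) = -4 + f*f = -4 + f**2)
g(O) = 21/O (g(O) = (-4 + 5**2)/O = (-4 + 25)/O = 21/O)
g(-418) - 37*(-41)*(-50) = 21/(-418) - 37*(-41)*(-50) = 21*(-1/418) + 1517*(-50) = -21/418 - 75850 = -31705321/418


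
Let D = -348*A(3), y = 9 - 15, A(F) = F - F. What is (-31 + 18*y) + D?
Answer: -139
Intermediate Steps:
A(F) = 0
y = -6
D = 0 (D = -348*0 = 0)
(-31 + 18*y) + D = (-31 + 18*(-6)) + 0 = (-31 - 108) + 0 = -139 + 0 = -139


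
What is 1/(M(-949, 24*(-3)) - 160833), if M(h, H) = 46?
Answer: -1/160787 ≈ -6.2194e-6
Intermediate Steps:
1/(M(-949, 24*(-3)) - 160833) = 1/(46 - 160833) = 1/(-160787) = -1/160787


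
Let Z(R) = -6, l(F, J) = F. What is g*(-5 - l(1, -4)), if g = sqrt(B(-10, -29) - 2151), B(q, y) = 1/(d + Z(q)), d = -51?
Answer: -8*I*sqrt(436791)/19 ≈ -278.27*I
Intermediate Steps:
B(q, y) = -1/57 (B(q, y) = 1/(-51 - 6) = 1/(-57) = -1/57)
g = 4*I*sqrt(436791)/57 (g = sqrt(-1/57 - 2151) = sqrt(-122608/57) = 4*I*sqrt(436791)/57 ≈ 46.379*I)
g*(-5 - l(1, -4)) = (4*I*sqrt(436791)/57)*(-5 - 1*1) = (4*I*sqrt(436791)/57)*(-5 - 1) = (4*I*sqrt(436791)/57)*(-6) = -8*I*sqrt(436791)/19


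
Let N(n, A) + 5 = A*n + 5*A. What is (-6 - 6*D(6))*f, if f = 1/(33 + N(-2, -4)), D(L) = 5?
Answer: -9/4 ≈ -2.2500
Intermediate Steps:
N(n, A) = -5 + 5*A + A*n (N(n, A) = -5 + (A*n + 5*A) = -5 + (5*A + A*n) = -5 + 5*A + A*n)
f = 1/16 (f = 1/(33 + (-5 + 5*(-4) - 4*(-2))) = 1/(33 + (-5 - 20 + 8)) = 1/(33 - 17) = 1/16 ≈ 0.062500)
(-6 - 6*D(6))*f = (-6 - 6*5)*(1/16) = (-6 - 30)*(1/16) = -36*1/16 = -9/4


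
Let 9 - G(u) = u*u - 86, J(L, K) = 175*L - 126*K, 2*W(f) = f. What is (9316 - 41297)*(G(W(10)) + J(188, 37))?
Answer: -905318148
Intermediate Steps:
W(f) = f/2
J(L, K) = -126*K + 175*L
G(u) = 95 - u² (G(u) = 9 - (u*u - 86) = 9 - (u² - 86) = 9 - (-86 + u²) = 9 + (86 - u²) = 95 - u²)
(9316 - 41297)*(G(W(10)) + J(188, 37)) = (9316 - 41297)*((95 - ((½)*10)²) + (-126*37 + 175*188)) = -31981*((95 - 1*5²) + (-4662 + 32900)) = -31981*((95 - 1*25) + 28238) = -31981*((95 - 25) + 28238) = -31981*(70 + 28238) = -31981*28308 = -905318148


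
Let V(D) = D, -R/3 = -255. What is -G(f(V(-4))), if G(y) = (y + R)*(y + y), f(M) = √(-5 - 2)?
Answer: 14 - 1530*I*√7 ≈ 14.0 - 4048.0*I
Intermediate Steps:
R = 765 (R = -3*(-255) = 765)
f(M) = I*√7 (f(M) = √(-7) = I*√7)
G(y) = 2*y*(765 + y) (G(y) = (y + 765)*(y + y) = (765 + y)*(2*y) = 2*y*(765 + y))
-G(f(V(-4))) = -2*I*√7*(765 + I*√7)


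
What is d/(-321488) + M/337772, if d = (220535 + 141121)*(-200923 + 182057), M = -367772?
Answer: 36007825463834/1696713199 ≈ 21222.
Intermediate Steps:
d = -6823002096 (d = 361656*(-18866) = -6823002096)
d/(-321488) + M/337772 = -6823002096/(-321488) - 367772/337772 = -6823002096*(-1/321488) - 367772*1/337772 = 426437631/20093 - 91943/84443 = 36007825463834/1696713199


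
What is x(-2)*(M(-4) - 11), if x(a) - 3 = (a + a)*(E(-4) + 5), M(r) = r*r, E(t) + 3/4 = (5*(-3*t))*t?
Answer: 4730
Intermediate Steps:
E(t) = -¾ - 15*t² (E(t) = -¾ + (5*(-3*t))*t = -¾ + (-15*t)*t = -¾ - 15*t²)
M(r) = r²
x(a) = 3 - 943*a/2 (x(a) = 3 + (a + a)*((-¾ - 15*(-4)²) + 5) = 3 + (2*a)*((-¾ - 15*16) + 5) = 3 + (2*a)*((-¾ - 240) + 5) = 3 + (2*a)*(-963/4 + 5) = 3 + (2*a)*(-943/4) = 3 - 943*a/2)
x(-2)*(M(-4) - 11) = (3 - 943/2*(-2))*((-4)² - 11) = (3 + 943)*(16 - 11) = 946*5 = 4730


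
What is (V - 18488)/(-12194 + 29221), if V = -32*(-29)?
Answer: -17560/17027 ≈ -1.0313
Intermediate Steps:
V = 928
(V - 18488)/(-12194 + 29221) = (928 - 18488)/(-12194 + 29221) = -17560/17027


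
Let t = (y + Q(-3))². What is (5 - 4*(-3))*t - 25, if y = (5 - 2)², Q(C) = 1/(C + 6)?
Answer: 13103/9 ≈ 1455.9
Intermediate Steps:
Q(C) = 1/(6 + C)
y = 9 (y = 3² = 9)
t = 784/9 (t = (9 + 1/(6 - 3))² = (9 + 1/3)² = (9 + ⅓)² = (28/3)² = 784/9 ≈ 87.111)
(5 - 4*(-3))*t - 25 = (5 - 4*(-3))*(784/9) - 25 = (5 + 12)*(784/9) - 25 = 17*(784/9) - 25 = 13328/9 - 25 = 13103/9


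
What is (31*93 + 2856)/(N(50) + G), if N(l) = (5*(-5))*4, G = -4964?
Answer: -1913/1688 ≈ -1.1333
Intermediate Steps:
N(l) = -100 (N(l) = -25*4 = -100)
(31*93 + 2856)/(N(50) + G) = (31*93 + 2856)/(-100 - 4964) = (2883 + 2856)/(-5064) = 5739*(-1/5064) = -1913/1688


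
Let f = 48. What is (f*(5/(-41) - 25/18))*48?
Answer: -142720/41 ≈ -3481.0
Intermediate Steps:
(f*(5/(-41) - 25/18))*48 = (48*(5/(-41) - 25/18))*48 = (48*(5*(-1/41) - 25*1/18))*48 = (48*(-5/41 - 25/18))*48 = (48*(-1115/738))*48 = -8920/123*48 = -142720/41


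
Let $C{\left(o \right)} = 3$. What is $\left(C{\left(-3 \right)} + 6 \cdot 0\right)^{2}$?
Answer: $9$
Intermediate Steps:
$\left(C{\left(-3 \right)} + 6 \cdot 0\right)^{2} = \left(3 + 6 \cdot 0\right)^{2} = \left(3 + 0\right)^{2} = 3^{2} = 9$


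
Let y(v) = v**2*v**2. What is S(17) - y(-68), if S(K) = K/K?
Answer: -21381375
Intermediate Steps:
S(K) = 1
y(v) = v**4
S(17) - y(-68) = 1 - 1*(-68)**4 = 1 - 1*21381376 = 1 - 21381376 = -21381375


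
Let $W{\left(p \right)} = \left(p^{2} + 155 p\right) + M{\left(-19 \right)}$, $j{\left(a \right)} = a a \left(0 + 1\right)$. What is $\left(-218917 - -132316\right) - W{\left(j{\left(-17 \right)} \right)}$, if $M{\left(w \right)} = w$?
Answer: $-214898$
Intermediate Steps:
$j{\left(a \right)} = a^{2}$ ($j{\left(a \right)} = a^{2} \cdot 1 = a^{2}$)
$W{\left(p \right)} = -19 + p^{2} + 155 p$ ($W{\left(p \right)} = \left(p^{2} + 155 p\right) - 19 = -19 + p^{2} + 155 p$)
$\left(-218917 - -132316\right) - W{\left(j{\left(-17 \right)} \right)} = \left(-218917 - -132316\right) - \left(-19 + \left(\left(-17\right)^{2}\right)^{2} + 155 \left(-17\right)^{2}\right) = \left(-218917 + 132316\right) - \left(-19 + 289^{2} + 155 \cdot 289\right) = -86601 - \left(-19 + 83521 + 44795\right) = -86601 - 128297 = -214898$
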